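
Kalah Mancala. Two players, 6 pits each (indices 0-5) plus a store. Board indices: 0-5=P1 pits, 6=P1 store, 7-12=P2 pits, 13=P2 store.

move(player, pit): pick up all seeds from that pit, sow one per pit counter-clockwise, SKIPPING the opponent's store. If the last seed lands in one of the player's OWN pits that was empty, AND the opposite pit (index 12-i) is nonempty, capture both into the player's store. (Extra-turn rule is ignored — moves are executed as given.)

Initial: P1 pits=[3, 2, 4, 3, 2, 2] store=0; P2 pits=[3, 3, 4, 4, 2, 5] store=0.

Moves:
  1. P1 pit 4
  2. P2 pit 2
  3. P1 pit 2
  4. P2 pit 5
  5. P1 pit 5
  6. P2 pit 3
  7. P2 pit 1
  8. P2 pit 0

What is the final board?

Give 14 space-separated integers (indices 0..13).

Answer: 5 4 1 5 2 0 3 0 1 3 2 6 2 3

Derivation:
Move 1: P1 pit4 -> P1=[3,2,4,3,0,3](1) P2=[3,3,4,4,2,5](0)
Move 2: P2 pit2 -> P1=[3,2,4,3,0,3](1) P2=[3,3,0,5,3,6](1)
Move 3: P1 pit2 -> P1=[3,2,0,4,1,4](2) P2=[3,3,0,5,3,6](1)
Move 4: P2 pit5 -> P1=[4,3,1,5,2,4](2) P2=[3,3,0,5,3,0](2)
Move 5: P1 pit5 -> P1=[4,3,1,5,2,0](3) P2=[4,4,1,5,3,0](2)
Move 6: P2 pit3 -> P1=[5,4,1,5,2,0](3) P2=[4,4,1,0,4,1](3)
Move 7: P2 pit1 -> P1=[5,4,1,5,2,0](3) P2=[4,0,2,1,5,2](3)
Move 8: P2 pit0 -> P1=[5,4,1,5,2,0](3) P2=[0,1,3,2,6,2](3)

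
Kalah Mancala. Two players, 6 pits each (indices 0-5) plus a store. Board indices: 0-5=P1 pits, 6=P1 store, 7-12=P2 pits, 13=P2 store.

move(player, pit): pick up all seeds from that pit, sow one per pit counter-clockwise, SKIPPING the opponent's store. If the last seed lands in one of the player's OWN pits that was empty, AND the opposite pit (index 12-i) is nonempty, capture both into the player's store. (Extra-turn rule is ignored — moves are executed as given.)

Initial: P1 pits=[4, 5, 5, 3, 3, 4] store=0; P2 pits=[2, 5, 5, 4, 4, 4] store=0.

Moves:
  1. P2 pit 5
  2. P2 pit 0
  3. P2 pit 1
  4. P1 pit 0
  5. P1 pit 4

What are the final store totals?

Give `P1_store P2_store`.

Answer: 2 2

Derivation:
Move 1: P2 pit5 -> P1=[5,6,6,3,3,4](0) P2=[2,5,5,4,4,0](1)
Move 2: P2 pit0 -> P1=[5,6,6,3,3,4](0) P2=[0,6,6,4,4,0](1)
Move 3: P2 pit1 -> P1=[6,6,6,3,3,4](0) P2=[0,0,7,5,5,1](2)
Move 4: P1 pit0 -> P1=[0,7,7,4,4,5](1) P2=[0,0,7,5,5,1](2)
Move 5: P1 pit4 -> P1=[0,7,7,4,0,6](2) P2=[1,1,7,5,5,1](2)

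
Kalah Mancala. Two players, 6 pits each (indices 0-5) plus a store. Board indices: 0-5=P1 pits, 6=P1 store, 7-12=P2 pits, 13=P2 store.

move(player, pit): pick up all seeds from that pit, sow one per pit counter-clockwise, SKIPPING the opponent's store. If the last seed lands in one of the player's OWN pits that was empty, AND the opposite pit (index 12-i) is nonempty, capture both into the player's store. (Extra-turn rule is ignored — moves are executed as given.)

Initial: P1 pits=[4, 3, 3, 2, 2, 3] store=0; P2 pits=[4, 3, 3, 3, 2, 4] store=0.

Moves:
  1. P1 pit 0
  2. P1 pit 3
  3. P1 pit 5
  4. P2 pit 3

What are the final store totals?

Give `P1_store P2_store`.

Answer: 2 1

Derivation:
Move 1: P1 pit0 -> P1=[0,4,4,3,3,3](0) P2=[4,3,3,3,2,4](0)
Move 2: P1 pit3 -> P1=[0,4,4,0,4,4](1) P2=[4,3,3,3,2,4](0)
Move 3: P1 pit5 -> P1=[0,4,4,0,4,0](2) P2=[5,4,4,3,2,4](0)
Move 4: P2 pit3 -> P1=[0,4,4,0,4,0](2) P2=[5,4,4,0,3,5](1)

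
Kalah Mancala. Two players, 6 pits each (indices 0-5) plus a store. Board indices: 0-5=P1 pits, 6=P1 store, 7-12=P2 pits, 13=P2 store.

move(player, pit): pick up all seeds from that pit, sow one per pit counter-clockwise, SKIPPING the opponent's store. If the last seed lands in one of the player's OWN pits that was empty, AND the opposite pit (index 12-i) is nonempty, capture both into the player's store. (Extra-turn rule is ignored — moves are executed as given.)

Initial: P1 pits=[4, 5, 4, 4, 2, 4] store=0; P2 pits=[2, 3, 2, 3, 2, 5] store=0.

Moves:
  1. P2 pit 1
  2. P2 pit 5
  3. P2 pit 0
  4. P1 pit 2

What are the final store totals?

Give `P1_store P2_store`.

Move 1: P2 pit1 -> P1=[4,5,4,4,2,4](0) P2=[2,0,3,4,3,5](0)
Move 2: P2 pit5 -> P1=[5,6,5,5,2,4](0) P2=[2,0,3,4,3,0](1)
Move 3: P2 pit0 -> P1=[5,6,5,5,2,4](0) P2=[0,1,4,4,3,0](1)
Move 4: P1 pit2 -> P1=[5,6,0,6,3,5](1) P2=[1,1,4,4,3,0](1)

Answer: 1 1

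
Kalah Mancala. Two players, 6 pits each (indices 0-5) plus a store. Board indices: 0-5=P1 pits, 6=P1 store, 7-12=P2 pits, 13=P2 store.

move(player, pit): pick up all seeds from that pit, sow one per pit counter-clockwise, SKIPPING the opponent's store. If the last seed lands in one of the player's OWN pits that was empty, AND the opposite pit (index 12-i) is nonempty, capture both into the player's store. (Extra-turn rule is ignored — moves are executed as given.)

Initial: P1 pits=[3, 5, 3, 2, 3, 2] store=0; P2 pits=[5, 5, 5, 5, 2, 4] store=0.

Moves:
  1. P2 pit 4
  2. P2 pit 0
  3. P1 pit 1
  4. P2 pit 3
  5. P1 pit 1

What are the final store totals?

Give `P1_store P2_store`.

Answer: 1 2

Derivation:
Move 1: P2 pit4 -> P1=[3,5,3,2,3,2](0) P2=[5,5,5,5,0,5](1)
Move 2: P2 pit0 -> P1=[3,5,3,2,3,2](0) P2=[0,6,6,6,1,6](1)
Move 3: P1 pit1 -> P1=[3,0,4,3,4,3](1) P2=[0,6,6,6,1,6](1)
Move 4: P2 pit3 -> P1=[4,1,5,3,4,3](1) P2=[0,6,6,0,2,7](2)
Move 5: P1 pit1 -> P1=[4,0,6,3,4,3](1) P2=[0,6,6,0,2,7](2)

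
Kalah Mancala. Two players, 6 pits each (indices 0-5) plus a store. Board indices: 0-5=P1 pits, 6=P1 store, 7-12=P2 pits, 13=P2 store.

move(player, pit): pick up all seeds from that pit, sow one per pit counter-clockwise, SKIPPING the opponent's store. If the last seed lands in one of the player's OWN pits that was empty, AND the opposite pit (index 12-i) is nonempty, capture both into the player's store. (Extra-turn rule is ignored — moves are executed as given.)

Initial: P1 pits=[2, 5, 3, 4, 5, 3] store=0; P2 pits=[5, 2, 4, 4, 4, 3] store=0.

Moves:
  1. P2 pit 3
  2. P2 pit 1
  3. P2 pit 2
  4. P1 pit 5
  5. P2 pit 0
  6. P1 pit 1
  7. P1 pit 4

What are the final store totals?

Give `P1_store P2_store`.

Answer: 3 7

Derivation:
Move 1: P2 pit3 -> P1=[3,5,3,4,5,3](0) P2=[5,2,4,0,5,4](1)
Move 2: P2 pit1 -> P1=[3,5,0,4,5,3](0) P2=[5,0,5,0,5,4](5)
Move 3: P2 pit2 -> P1=[4,5,0,4,5,3](0) P2=[5,0,0,1,6,5](6)
Move 4: P1 pit5 -> P1=[4,5,0,4,5,0](1) P2=[6,1,0,1,6,5](6)
Move 5: P2 pit0 -> P1=[4,5,0,4,5,0](1) P2=[0,2,1,2,7,6](7)
Move 6: P1 pit1 -> P1=[4,0,1,5,6,1](2) P2=[0,2,1,2,7,6](7)
Move 7: P1 pit4 -> P1=[4,0,1,5,0,2](3) P2=[1,3,2,3,7,6](7)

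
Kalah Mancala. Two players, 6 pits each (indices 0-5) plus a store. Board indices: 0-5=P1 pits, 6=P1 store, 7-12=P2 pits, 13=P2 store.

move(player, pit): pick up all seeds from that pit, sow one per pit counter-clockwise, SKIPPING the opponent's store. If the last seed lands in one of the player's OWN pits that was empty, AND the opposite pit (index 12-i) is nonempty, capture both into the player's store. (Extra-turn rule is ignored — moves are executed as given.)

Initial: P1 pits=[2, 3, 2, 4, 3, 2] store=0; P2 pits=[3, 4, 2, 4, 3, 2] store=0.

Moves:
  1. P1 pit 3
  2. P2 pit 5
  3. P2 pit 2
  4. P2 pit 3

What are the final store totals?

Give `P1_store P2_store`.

Answer: 1 2

Derivation:
Move 1: P1 pit3 -> P1=[2,3,2,0,4,3](1) P2=[4,4,2,4,3,2](0)
Move 2: P2 pit5 -> P1=[3,3,2,0,4,3](1) P2=[4,4,2,4,3,0](1)
Move 3: P2 pit2 -> P1=[3,3,2,0,4,3](1) P2=[4,4,0,5,4,0](1)
Move 4: P2 pit3 -> P1=[4,4,2,0,4,3](1) P2=[4,4,0,0,5,1](2)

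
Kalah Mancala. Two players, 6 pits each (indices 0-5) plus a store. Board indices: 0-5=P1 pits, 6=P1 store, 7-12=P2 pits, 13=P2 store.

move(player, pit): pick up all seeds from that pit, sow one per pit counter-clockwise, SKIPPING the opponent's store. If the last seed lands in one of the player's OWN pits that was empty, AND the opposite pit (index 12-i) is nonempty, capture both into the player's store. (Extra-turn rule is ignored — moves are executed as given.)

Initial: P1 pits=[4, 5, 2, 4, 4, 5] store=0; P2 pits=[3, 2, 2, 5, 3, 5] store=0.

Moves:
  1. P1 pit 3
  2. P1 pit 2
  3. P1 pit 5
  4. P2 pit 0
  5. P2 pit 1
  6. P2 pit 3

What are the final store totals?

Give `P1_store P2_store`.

Answer: 2 1

Derivation:
Move 1: P1 pit3 -> P1=[4,5,2,0,5,6](1) P2=[4,2,2,5,3,5](0)
Move 2: P1 pit2 -> P1=[4,5,0,1,6,6](1) P2=[4,2,2,5,3,5](0)
Move 3: P1 pit5 -> P1=[4,5,0,1,6,0](2) P2=[5,3,3,6,4,5](0)
Move 4: P2 pit0 -> P1=[4,5,0,1,6,0](2) P2=[0,4,4,7,5,6](0)
Move 5: P2 pit1 -> P1=[4,5,0,1,6,0](2) P2=[0,0,5,8,6,7](0)
Move 6: P2 pit3 -> P1=[5,6,1,2,7,0](2) P2=[0,0,5,0,7,8](1)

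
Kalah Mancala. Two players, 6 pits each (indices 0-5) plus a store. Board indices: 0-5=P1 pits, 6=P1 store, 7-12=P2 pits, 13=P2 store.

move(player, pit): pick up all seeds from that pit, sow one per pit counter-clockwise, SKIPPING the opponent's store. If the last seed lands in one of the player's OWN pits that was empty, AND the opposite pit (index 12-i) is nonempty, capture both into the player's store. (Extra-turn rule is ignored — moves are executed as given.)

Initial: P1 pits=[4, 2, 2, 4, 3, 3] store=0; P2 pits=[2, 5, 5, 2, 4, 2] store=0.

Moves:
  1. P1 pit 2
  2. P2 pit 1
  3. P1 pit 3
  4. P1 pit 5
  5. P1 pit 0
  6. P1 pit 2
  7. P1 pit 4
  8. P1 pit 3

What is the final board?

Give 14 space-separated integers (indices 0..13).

Move 1: P1 pit2 -> P1=[4,2,0,5,4,3](0) P2=[2,5,5,2,4,2](0)
Move 2: P2 pit1 -> P1=[4,2,0,5,4,3](0) P2=[2,0,6,3,5,3](1)
Move 3: P1 pit3 -> P1=[4,2,0,0,5,4](1) P2=[3,1,6,3,5,3](1)
Move 4: P1 pit5 -> P1=[4,2,0,0,5,0](2) P2=[4,2,7,3,5,3](1)
Move 5: P1 pit0 -> P1=[0,3,1,1,6,0](2) P2=[4,2,7,3,5,3](1)
Move 6: P1 pit2 -> P1=[0,3,0,2,6,0](2) P2=[4,2,7,3,5,3](1)
Move 7: P1 pit4 -> P1=[0,3,0,2,0,1](3) P2=[5,3,8,4,5,3](1)
Move 8: P1 pit3 -> P1=[0,3,0,0,1,2](3) P2=[5,3,8,4,5,3](1)

Answer: 0 3 0 0 1 2 3 5 3 8 4 5 3 1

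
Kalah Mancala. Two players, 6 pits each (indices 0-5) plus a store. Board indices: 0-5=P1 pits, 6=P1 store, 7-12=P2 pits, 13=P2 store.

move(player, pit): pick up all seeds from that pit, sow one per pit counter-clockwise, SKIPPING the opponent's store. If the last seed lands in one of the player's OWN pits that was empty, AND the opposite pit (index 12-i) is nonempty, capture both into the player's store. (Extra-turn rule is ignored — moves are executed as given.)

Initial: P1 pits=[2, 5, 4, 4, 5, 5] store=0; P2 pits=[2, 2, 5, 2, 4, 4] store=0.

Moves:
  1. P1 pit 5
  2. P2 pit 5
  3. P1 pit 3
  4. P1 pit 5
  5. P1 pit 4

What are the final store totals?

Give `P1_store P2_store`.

Move 1: P1 pit5 -> P1=[2,5,4,4,5,0](1) P2=[3,3,6,3,4,4](0)
Move 2: P2 pit5 -> P1=[3,6,5,4,5,0](1) P2=[3,3,6,3,4,0](1)
Move 3: P1 pit3 -> P1=[3,6,5,0,6,1](2) P2=[4,3,6,3,4,0](1)
Move 4: P1 pit5 -> P1=[3,6,5,0,6,0](3) P2=[4,3,6,3,4,0](1)
Move 5: P1 pit4 -> P1=[3,6,5,0,0,1](4) P2=[5,4,7,4,4,0](1)

Answer: 4 1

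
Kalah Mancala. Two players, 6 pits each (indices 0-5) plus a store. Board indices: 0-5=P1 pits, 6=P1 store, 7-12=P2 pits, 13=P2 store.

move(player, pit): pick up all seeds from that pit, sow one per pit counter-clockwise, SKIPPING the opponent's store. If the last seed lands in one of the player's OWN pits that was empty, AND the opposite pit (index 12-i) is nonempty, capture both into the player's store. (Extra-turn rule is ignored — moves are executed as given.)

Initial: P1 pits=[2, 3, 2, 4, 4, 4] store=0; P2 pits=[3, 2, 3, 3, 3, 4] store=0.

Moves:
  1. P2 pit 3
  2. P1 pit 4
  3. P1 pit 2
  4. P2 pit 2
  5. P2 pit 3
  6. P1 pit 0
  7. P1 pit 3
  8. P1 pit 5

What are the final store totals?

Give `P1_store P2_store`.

Answer: 7 1

Derivation:
Move 1: P2 pit3 -> P1=[2,3,2,4,4,4](0) P2=[3,2,3,0,4,5](1)
Move 2: P1 pit4 -> P1=[2,3,2,4,0,5](1) P2=[4,3,3,0,4,5](1)
Move 3: P1 pit2 -> P1=[2,3,0,5,0,5](5) P2=[4,0,3,0,4,5](1)
Move 4: P2 pit2 -> P1=[2,3,0,5,0,5](5) P2=[4,0,0,1,5,6](1)
Move 5: P2 pit3 -> P1=[2,3,0,5,0,5](5) P2=[4,0,0,0,6,6](1)
Move 6: P1 pit0 -> P1=[0,4,1,5,0,5](5) P2=[4,0,0,0,6,6](1)
Move 7: P1 pit3 -> P1=[0,4,1,0,1,6](6) P2=[5,1,0,0,6,6](1)
Move 8: P1 pit5 -> P1=[0,4,1,0,1,0](7) P2=[6,2,1,1,7,6](1)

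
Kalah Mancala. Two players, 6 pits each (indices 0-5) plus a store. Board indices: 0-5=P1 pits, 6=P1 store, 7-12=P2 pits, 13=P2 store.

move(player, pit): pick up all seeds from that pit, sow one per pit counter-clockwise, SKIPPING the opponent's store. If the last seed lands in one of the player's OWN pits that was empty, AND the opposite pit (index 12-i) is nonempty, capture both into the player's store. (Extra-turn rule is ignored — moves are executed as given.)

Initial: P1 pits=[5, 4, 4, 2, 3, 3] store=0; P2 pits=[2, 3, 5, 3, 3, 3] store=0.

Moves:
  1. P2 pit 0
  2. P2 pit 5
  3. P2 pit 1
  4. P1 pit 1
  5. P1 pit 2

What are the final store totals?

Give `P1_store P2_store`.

Move 1: P2 pit0 -> P1=[5,4,4,2,3,3](0) P2=[0,4,6,3,3,3](0)
Move 2: P2 pit5 -> P1=[6,5,4,2,3,3](0) P2=[0,4,6,3,3,0](1)
Move 3: P2 pit1 -> P1=[0,5,4,2,3,3](0) P2=[0,0,7,4,4,0](8)
Move 4: P1 pit1 -> P1=[0,0,5,3,4,4](1) P2=[0,0,7,4,4,0](8)
Move 5: P1 pit2 -> P1=[0,0,0,4,5,5](2) P2=[1,0,7,4,4,0](8)

Answer: 2 8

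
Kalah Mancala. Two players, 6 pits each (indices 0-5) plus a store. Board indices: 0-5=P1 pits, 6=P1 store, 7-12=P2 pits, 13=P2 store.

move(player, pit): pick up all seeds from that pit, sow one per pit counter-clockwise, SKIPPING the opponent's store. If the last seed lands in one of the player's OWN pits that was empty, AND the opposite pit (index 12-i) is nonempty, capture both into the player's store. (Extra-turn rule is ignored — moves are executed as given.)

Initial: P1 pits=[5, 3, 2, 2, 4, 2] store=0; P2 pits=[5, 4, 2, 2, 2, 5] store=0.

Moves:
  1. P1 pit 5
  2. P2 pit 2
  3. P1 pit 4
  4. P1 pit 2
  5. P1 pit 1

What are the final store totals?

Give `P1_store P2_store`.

Answer: 8 0

Derivation:
Move 1: P1 pit5 -> P1=[5,3,2,2,4,0](1) P2=[6,4,2,2,2,5](0)
Move 2: P2 pit2 -> P1=[5,3,2,2,4,0](1) P2=[6,4,0,3,3,5](0)
Move 3: P1 pit4 -> P1=[5,3,2,2,0,1](2) P2=[7,5,0,3,3,5](0)
Move 4: P1 pit2 -> P1=[5,3,0,3,0,1](8) P2=[7,0,0,3,3,5](0)
Move 5: P1 pit1 -> P1=[5,0,1,4,1,1](8) P2=[7,0,0,3,3,5](0)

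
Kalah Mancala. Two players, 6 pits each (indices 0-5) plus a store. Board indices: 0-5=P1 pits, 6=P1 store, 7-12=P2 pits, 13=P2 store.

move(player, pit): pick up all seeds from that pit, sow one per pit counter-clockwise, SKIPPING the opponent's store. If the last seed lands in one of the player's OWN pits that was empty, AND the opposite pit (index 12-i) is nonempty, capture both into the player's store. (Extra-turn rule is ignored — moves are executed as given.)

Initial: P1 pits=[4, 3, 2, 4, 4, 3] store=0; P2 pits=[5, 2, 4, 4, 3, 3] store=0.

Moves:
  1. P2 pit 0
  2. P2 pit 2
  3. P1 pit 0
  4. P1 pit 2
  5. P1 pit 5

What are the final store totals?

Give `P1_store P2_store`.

Answer: 1 1

Derivation:
Move 1: P2 pit0 -> P1=[4,3,2,4,4,3](0) P2=[0,3,5,5,4,4](0)
Move 2: P2 pit2 -> P1=[5,3,2,4,4,3](0) P2=[0,3,0,6,5,5](1)
Move 3: P1 pit0 -> P1=[0,4,3,5,5,4](0) P2=[0,3,0,6,5,5](1)
Move 4: P1 pit2 -> P1=[0,4,0,6,6,5](0) P2=[0,3,0,6,5,5](1)
Move 5: P1 pit5 -> P1=[0,4,0,6,6,0](1) P2=[1,4,1,7,5,5](1)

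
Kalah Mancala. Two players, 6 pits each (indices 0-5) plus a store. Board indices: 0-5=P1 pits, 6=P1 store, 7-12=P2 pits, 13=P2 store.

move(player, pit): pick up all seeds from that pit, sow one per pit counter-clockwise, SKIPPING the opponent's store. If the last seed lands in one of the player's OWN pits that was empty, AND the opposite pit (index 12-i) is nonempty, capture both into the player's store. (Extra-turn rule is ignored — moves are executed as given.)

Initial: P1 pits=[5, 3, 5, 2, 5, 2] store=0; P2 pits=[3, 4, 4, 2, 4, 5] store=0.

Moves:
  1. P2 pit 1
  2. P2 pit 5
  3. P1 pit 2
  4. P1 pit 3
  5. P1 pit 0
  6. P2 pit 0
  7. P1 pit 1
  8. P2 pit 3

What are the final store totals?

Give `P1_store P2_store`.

Move 1: P2 pit1 -> P1=[5,3,5,2,5,2](0) P2=[3,0,5,3,5,6](0)
Move 2: P2 pit5 -> P1=[6,4,6,3,6,2](0) P2=[3,0,5,3,5,0](1)
Move 3: P1 pit2 -> P1=[6,4,0,4,7,3](1) P2=[4,1,5,3,5,0](1)
Move 4: P1 pit3 -> P1=[6,4,0,0,8,4](2) P2=[5,1,5,3,5,0](1)
Move 5: P1 pit0 -> P1=[0,5,1,1,9,5](3) P2=[5,1,5,3,5,0](1)
Move 6: P2 pit0 -> P1=[0,5,1,1,9,5](3) P2=[0,2,6,4,6,1](1)
Move 7: P1 pit1 -> P1=[0,0,2,2,10,6](4) P2=[0,2,6,4,6,1](1)
Move 8: P2 pit3 -> P1=[1,0,2,2,10,6](4) P2=[0,2,6,0,7,2](2)

Answer: 4 2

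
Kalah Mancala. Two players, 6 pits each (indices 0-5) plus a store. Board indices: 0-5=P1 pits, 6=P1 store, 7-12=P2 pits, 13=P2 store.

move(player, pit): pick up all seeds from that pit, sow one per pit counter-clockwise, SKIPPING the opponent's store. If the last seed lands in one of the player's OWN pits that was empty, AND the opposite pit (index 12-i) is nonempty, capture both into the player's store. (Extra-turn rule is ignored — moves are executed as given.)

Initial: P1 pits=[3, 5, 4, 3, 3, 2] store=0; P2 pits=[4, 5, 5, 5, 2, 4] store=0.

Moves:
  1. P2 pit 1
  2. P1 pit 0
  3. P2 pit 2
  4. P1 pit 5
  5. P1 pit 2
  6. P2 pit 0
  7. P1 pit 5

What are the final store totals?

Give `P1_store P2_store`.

Move 1: P2 pit1 -> P1=[3,5,4,3,3,2](0) P2=[4,0,6,6,3,5](1)
Move 2: P1 pit0 -> P1=[0,6,5,4,3,2](0) P2=[4,0,6,6,3,5](1)
Move 3: P2 pit2 -> P1=[1,7,5,4,3,2](0) P2=[4,0,0,7,4,6](2)
Move 4: P1 pit5 -> P1=[1,7,5,4,3,0](1) P2=[5,0,0,7,4,6](2)
Move 5: P1 pit2 -> P1=[1,7,0,5,4,1](2) P2=[6,0,0,7,4,6](2)
Move 6: P2 pit0 -> P1=[1,7,0,5,4,1](2) P2=[0,1,1,8,5,7](3)
Move 7: P1 pit5 -> P1=[1,7,0,5,4,0](3) P2=[0,1,1,8,5,7](3)

Answer: 3 3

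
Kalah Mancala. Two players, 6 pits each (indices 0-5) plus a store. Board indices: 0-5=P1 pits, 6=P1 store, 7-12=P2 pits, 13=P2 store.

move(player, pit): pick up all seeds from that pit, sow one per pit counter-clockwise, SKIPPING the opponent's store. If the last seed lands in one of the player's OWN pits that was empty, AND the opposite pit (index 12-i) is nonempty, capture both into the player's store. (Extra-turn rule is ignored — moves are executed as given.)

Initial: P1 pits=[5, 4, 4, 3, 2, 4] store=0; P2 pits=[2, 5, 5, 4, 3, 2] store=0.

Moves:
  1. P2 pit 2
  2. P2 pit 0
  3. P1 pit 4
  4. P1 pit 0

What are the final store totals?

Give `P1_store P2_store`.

Answer: 2 5

Derivation:
Move 1: P2 pit2 -> P1=[6,4,4,3,2,4](0) P2=[2,5,0,5,4,3](1)
Move 2: P2 pit0 -> P1=[6,4,4,0,2,4](0) P2=[0,6,0,5,4,3](5)
Move 3: P1 pit4 -> P1=[6,4,4,0,0,5](1) P2=[0,6,0,5,4,3](5)
Move 4: P1 pit0 -> P1=[0,5,5,1,1,6](2) P2=[0,6,0,5,4,3](5)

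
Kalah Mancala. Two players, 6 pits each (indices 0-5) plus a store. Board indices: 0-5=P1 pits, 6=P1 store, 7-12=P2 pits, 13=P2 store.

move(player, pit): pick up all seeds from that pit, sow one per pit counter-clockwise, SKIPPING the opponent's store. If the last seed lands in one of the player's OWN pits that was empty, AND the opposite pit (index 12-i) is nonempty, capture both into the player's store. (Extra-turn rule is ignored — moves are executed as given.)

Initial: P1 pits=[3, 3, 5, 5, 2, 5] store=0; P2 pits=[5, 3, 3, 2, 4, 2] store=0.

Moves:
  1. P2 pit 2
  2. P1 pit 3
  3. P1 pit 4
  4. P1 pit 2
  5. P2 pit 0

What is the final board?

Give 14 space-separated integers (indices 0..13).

Move 1: P2 pit2 -> P1=[3,3,5,5,2,5](0) P2=[5,3,0,3,5,3](0)
Move 2: P1 pit3 -> P1=[3,3,5,0,3,6](1) P2=[6,4,0,3,5,3](0)
Move 3: P1 pit4 -> P1=[3,3,5,0,0,7](2) P2=[7,4,0,3,5,3](0)
Move 4: P1 pit2 -> P1=[3,3,0,1,1,8](3) P2=[8,4,0,3,5,3](0)
Move 5: P2 pit0 -> P1=[4,4,0,1,1,8](3) P2=[0,5,1,4,6,4](1)

Answer: 4 4 0 1 1 8 3 0 5 1 4 6 4 1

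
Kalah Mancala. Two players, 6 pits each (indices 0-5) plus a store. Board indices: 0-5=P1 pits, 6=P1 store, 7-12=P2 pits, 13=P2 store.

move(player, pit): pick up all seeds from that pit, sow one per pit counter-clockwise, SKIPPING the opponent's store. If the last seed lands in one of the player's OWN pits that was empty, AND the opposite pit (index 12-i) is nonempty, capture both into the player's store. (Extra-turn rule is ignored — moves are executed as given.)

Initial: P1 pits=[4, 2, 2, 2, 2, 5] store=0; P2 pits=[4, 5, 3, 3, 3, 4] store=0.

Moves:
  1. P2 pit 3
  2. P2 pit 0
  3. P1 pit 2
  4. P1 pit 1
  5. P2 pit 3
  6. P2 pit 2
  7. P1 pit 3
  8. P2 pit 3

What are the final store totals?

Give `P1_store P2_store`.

Answer: 1 2

Derivation:
Move 1: P2 pit3 -> P1=[4,2,2,2,2,5](0) P2=[4,5,3,0,4,5](1)
Move 2: P2 pit0 -> P1=[4,2,2,2,2,5](0) P2=[0,6,4,1,5,5](1)
Move 3: P1 pit2 -> P1=[4,2,0,3,3,5](0) P2=[0,6,4,1,5,5](1)
Move 4: P1 pit1 -> P1=[4,0,1,4,3,5](0) P2=[0,6,4,1,5,5](1)
Move 5: P2 pit3 -> P1=[4,0,1,4,3,5](0) P2=[0,6,4,0,6,5](1)
Move 6: P2 pit2 -> P1=[4,0,1,4,3,5](0) P2=[0,6,0,1,7,6](2)
Move 7: P1 pit3 -> P1=[4,0,1,0,4,6](1) P2=[1,6,0,1,7,6](2)
Move 8: P2 pit3 -> P1=[4,0,1,0,4,6](1) P2=[1,6,0,0,8,6](2)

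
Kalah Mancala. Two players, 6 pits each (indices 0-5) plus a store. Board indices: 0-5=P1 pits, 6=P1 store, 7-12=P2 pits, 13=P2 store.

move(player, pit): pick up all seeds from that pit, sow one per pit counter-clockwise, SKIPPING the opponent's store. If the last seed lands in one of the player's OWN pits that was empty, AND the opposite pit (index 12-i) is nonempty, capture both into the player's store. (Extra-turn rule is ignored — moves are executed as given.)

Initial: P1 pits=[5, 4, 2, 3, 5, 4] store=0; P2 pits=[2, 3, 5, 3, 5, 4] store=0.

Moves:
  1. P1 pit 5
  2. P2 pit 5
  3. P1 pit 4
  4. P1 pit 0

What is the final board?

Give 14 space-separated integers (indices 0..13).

Answer: 0 6 4 4 1 2 3 4 5 7 3 5 0 1

Derivation:
Move 1: P1 pit5 -> P1=[5,4,2,3,5,0](1) P2=[3,4,6,3,5,4](0)
Move 2: P2 pit5 -> P1=[6,5,3,3,5,0](1) P2=[3,4,6,3,5,0](1)
Move 3: P1 pit4 -> P1=[6,5,3,3,0,1](2) P2=[4,5,7,3,5,0](1)
Move 4: P1 pit0 -> P1=[0,6,4,4,1,2](3) P2=[4,5,7,3,5,0](1)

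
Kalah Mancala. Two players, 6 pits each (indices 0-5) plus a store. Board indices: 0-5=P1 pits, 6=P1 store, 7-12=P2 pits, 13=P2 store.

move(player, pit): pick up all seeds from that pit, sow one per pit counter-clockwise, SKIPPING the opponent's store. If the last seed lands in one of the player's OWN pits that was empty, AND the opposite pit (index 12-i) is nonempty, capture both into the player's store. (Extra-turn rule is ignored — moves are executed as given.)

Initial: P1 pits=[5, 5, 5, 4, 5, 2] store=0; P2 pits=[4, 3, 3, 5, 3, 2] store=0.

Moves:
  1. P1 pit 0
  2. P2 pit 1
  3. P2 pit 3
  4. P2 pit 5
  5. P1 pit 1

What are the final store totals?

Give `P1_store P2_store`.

Move 1: P1 pit0 -> P1=[0,6,6,5,6,3](0) P2=[4,3,3,5,3,2](0)
Move 2: P2 pit1 -> P1=[0,6,6,5,6,3](0) P2=[4,0,4,6,4,2](0)
Move 3: P2 pit3 -> P1=[1,7,7,5,6,3](0) P2=[4,0,4,0,5,3](1)
Move 4: P2 pit5 -> P1=[2,8,7,5,6,3](0) P2=[4,0,4,0,5,0](2)
Move 5: P1 pit1 -> P1=[2,0,8,6,7,4](1) P2=[5,1,5,0,5,0](2)

Answer: 1 2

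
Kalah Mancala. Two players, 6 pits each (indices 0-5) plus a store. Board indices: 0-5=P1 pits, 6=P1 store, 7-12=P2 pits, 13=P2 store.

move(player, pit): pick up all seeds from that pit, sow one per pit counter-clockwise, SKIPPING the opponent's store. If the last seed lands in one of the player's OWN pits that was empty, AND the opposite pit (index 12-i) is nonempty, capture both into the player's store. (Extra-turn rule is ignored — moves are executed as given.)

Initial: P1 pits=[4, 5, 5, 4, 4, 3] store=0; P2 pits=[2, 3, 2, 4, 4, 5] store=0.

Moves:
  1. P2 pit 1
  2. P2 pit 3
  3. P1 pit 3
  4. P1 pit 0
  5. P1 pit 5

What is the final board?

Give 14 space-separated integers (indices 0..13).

Move 1: P2 pit1 -> P1=[4,5,5,4,4,3](0) P2=[2,0,3,5,5,5](0)
Move 2: P2 pit3 -> P1=[5,6,5,4,4,3](0) P2=[2,0,3,0,6,6](1)
Move 3: P1 pit3 -> P1=[5,6,5,0,5,4](1) P2=[3,0,3,0,6,6](1)
Move 4: P1 pit0 -> P1=[0,7,6,1,6,5](1) P2=[3,0,3,0,6,6](1)
Move 5: P1 pit5 -> P1=[0,7,6,1,6,0](2) P2=[4,1,4,1,6,6](1)

Answer: 0 7 6 1 6 0 2 4 1 4 1 6 6 1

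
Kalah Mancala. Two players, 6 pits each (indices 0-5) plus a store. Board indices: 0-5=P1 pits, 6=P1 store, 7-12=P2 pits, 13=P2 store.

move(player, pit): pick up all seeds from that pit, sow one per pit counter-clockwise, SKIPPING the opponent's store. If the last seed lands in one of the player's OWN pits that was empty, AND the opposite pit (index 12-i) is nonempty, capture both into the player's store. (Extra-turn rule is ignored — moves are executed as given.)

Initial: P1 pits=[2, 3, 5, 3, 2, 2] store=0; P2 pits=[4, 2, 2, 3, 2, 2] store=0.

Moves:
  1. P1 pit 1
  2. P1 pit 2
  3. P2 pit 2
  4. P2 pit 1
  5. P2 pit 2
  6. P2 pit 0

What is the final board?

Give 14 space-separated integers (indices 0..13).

Answer: 2 0 0 5 4 3 1 0 1 1 7 5 3 0

Derivation:
Move 1: P1 pit1 -> P1=[2,0,6,4,3,2](0) P2=[4,2,2,3,2,2](0)
Move 2: P1 pit2 -> P1=[2,0,0,5,4,3](1) P2=[5,3,2,3,2,2](0)
Move 3: P2 pit2 -> P1=[2,0,0,5,4,3](1) P2=[5,3,0,4,3,2](0)
Move 4: P2 pit1 -> P1=[2,0,0,5,4,3](1) P2=[5,0,1,5,4,2](0)
Move 5: P2 pit2 -> P1=[2,0,0,5,4,3](1) P2=[5,0,0,6,4,2](0)
Move 6: P2 pit0 -> P1=[2,0,0,5,4,3](1) P2=[0,1,1,7,5,3](0)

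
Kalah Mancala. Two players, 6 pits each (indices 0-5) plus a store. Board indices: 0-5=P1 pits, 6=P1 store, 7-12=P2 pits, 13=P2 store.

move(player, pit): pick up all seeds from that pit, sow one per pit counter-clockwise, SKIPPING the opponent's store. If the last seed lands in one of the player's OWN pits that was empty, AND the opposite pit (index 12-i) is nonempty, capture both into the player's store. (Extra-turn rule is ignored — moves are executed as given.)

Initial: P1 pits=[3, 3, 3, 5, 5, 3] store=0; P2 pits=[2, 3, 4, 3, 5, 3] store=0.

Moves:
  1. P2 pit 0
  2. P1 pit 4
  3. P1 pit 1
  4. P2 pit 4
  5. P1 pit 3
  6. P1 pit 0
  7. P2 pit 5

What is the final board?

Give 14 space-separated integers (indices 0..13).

Move 1: P2 pit0 -> P1=[3,3,3,5,5,3](0) P2=[0,4,5,3,5,3](0)
Move 2: P1 pit4 -> P1=[3,3,3,5,0,4](1) P2=[1,5,6,3,5,3](0)
Move 3: P1 pit1 -> P1=[3,0,4,6,0,4](7) P2=[1,0,6,3,5,3](0)
Move 4: P2 pit4 -> P1=[4,1,5,6,0,4](7) P2=[1,0,6,3,0,4](1)
Move 5: P1 pit3 -> P1=[4,1,5,0,1,5](8) P2=[2,1,7,3,0,4](1)
Move 6: P1 pit0 -> P1=[0,2,6,1,2,5](8) P2=[2,1,7,3,0,4](1)
Move 7: P2 pit5 -> P1=[1,3,7,1,2,5](8) P2=[2,1,7,3,0,0](2)

Answer: 1 3 7 1 2 5 8 2 1 7 3 0 0 2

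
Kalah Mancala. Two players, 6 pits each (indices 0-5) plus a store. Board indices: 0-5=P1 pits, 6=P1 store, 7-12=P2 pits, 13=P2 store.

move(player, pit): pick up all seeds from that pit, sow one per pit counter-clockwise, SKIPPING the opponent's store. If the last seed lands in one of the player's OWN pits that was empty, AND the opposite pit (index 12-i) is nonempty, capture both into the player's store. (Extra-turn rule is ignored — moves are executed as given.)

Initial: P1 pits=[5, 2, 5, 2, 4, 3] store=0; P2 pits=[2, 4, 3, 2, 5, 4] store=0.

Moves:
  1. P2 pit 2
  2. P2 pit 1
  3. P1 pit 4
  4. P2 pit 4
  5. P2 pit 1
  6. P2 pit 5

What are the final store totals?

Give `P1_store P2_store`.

Answer: 1 2

Derivation:
Move 1: P2 pit2 -> P1=[5,2,5,2,4,3](0) P2=[2,4,0,3,6,5](0)
Move 2: P2 pit1 -> P1=[5,2,5,2,4,3](0) P2=[2,0,1,4,7,6](0)
Move 3: P1 pit4 -> P1=[5,2,5,2,0,4](1) P2=[3,1,1,4,7,6](0)
Move 4: P2 pit4 -> P1=[6,3,6,3,1,4](1) P2=[3,1,1,4,0,7](1)
Move 5: P2 pit1 -> P1=[6,3,6,3,1,4](1) P2=[3,0,2,4,0,7](1)
Move 6: P2 pit5 -> P1=[7,4,7,4,2,5](1) P2=[3,0,2,4,0,0](2)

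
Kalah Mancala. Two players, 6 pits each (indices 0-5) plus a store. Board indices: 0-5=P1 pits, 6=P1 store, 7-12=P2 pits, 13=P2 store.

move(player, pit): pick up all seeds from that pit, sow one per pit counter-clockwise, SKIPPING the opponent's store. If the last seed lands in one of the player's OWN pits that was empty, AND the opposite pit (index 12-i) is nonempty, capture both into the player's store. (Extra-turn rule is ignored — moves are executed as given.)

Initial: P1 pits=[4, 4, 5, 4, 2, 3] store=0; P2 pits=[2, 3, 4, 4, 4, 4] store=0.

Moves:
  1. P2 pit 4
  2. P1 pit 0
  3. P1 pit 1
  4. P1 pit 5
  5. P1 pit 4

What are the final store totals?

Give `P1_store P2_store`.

Answer: 3 1

Derivation:
Move 1: P2 pit4 -> P1=[5,5,5,4,2,3](0) P2=[2,3,4,4,0,5](1)
Move 2: P1 pit0 -> P1=[0,6,6,5,3,4](0) P2=[2,3,4,4,0,5](1)
Move 3: P1 pit1 -> P1=[0,0,7,6,4,5](1) P2=[3,3,4,4,0,5](1)
Move 4: P1 pit5 -> P1=[0,0,7,6,4,0](2) P2=[4,4,5,5,0,5](1)
Move 5: P1 pit4 -> P1=[0,0,7,6,0,1](3) P2=[5,5,5,5,0,5](1)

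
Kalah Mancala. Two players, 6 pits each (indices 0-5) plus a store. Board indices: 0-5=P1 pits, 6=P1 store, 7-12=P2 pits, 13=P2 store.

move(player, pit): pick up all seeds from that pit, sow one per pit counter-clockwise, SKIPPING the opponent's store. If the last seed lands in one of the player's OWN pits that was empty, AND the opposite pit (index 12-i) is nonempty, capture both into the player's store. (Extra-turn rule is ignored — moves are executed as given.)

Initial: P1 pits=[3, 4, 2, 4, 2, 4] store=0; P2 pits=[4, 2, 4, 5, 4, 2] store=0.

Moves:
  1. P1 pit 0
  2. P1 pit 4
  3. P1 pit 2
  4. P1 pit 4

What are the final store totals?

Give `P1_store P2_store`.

Answer: 1 0

Derivation:
Move 1: P1 pit0 -> P1=[0,5,3,5,2,4](0) P2=[4,2,4,5,4,2](0)
Move 2: P1 pit4 -> P1=[0,5,3,5,0,5](1) P2=[4,2,4,5,4,2](0)
Move 3: P1 pit2 -> P1=[0,5,0,6,1,6](1) P2=[4,2,4,5,4,2](0)
Move 4: P1 pit4 -> P1=[0,5,0,6,0,7](1) P2=[4,2,4,5,4,2](0)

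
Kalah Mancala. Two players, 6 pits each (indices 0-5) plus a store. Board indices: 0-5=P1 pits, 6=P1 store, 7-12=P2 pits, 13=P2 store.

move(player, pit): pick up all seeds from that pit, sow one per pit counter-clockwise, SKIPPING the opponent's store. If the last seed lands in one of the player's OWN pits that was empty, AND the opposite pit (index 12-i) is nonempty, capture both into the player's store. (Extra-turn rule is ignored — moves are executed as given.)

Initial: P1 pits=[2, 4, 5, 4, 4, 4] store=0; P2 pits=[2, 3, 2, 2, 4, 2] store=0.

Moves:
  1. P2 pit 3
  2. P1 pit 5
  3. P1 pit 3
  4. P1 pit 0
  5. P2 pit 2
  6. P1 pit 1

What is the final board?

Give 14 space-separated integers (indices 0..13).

Answer: 0 0 7 1 6 2 3 4 4 0 1 6 4 0

Derivation:
Move 1: P2 pit3 -> P1=[2,4,5,4,4,4](0) P2=[2,3,2,0,5,3](0)
Move 2: P1 pit5 -> P1=[2,4,5,4,4,0](1) P2=[3,4,3,0,5,3](0)
Move 3: P1 pit3 -> P1=[2,4,5,0,5,1](2) P2=[4,4,3,0,5,3](0)
Move 4: P1 pit0 -> P1=[0,5,6,0,5,1](2) P2=[4,4,3,0,5,3](0)
Move 5: P2 pit2 -> P1=[0,5,6,0,5,1](2) P2=[4,4,0,1,6,4](0)
Move 6: P1 pit1 -> P1=[0,0,7,1,6,2](3) P2=[4,4,0,1,6,4](0)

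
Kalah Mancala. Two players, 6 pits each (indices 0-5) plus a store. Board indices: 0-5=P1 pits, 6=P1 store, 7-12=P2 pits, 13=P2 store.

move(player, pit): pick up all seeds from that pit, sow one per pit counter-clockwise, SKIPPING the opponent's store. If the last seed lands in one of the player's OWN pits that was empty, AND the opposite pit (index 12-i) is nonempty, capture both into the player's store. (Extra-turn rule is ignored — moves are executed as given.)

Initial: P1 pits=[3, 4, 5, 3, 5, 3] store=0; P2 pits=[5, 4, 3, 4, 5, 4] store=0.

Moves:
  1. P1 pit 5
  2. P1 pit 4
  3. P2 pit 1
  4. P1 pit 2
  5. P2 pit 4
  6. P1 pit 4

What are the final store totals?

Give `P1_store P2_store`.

Move 1: P1 pit5 -> P1=[3,4,5,3,5,0](1) P2=[6,5,3,4,5,4](0)
Move 2: P1 pit4 -> P1=[3,4,5,3,0,1](2) P2=[7,6,4,4,5,4](0)
Move 3: P2 pit1 -> P1=[4,4,5,3,0,1](2) P2=[7,0,5,5,6,5](1)
Move 4: P1 pit2 -> P1=[4,4,0,4,1,2](3) P2=[8,0,5,5,6,5](1)
Move 5: P2 pit4 -> P1=[5,5,1,5,1,2](3) P2=[8,0,5,5,0,6](2)
Move 6: P1 pit4 -> P1=[5,5,1,5,0,3](3) P2=[8,0,5,5,0,6](2)

Answer: 3 2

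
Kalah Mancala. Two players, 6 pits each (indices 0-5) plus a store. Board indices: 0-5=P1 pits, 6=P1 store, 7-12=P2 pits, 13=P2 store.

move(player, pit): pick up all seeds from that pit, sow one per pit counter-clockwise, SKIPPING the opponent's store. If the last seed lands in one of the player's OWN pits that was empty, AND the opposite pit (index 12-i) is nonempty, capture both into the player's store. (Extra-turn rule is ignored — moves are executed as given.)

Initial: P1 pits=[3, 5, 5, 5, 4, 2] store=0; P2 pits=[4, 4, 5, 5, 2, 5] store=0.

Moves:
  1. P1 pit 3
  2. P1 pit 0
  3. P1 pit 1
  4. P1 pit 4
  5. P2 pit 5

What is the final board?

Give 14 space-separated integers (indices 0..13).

Move 1: P1 pit3 -> P1=[3,5,5,0,5,3](1) P2=[5,5,5,5,2,5](0)
Move 2: P1 pit0 -> P1=[0,6,6,0,5,3](7) P2=[5,5,0,5,2,5](0)
Move 3: P1 pit1 -> P1=[0,0,7,1,6,4](8) P2=[6,5,0,5,2,5](0)
Move 4: P1 pit4 -> P1=[0,0,7,1,0,5](9) P2=[7,6,1,6,2,5](0)
Move 5: P2 pit5 -> P1=[1,1,8,2,0,5](9) P2=[7,6,1,6,2,0](1)

Answer: 1 1 8 2 0 5 9 7 6 1 6 2 0 1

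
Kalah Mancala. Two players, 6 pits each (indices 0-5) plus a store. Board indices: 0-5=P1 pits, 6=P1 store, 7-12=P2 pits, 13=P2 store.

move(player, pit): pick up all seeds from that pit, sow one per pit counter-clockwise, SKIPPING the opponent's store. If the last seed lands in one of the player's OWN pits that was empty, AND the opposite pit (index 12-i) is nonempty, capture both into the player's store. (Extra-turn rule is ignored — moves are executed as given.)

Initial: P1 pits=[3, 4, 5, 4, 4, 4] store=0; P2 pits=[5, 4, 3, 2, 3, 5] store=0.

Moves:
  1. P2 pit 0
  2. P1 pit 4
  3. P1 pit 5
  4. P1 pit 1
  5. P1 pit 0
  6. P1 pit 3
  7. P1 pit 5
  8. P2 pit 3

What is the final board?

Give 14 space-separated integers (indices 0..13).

Answer: 1 1 7 0 2 0 7 1 8 6 0 5 7 1

Derivation:
Move 1: P2 pit0 -> P1=[3,4,5,4,4,4](0) P2=[0,5,4,3,4,6](0)
Move 2: P1 pit4 -> P1=[3,4,5,4,0,5](1) P2=[1,6,4,3,4,6](0)
Move 3: P1 pit5 -> P1=[3,4,5,4,0,0](2) P2=[2,7,5,4,4,6](0)
Move 4: P1 pit1 -> P1=[3,0,6,5,1,0](5) P2=[0,7,5,4,4,6](0)
Move 5: P1 pit0 -> P1=[0,1,7,6,1,0](5) P2=[0,7,5,4,4,6](0)
Move 6: P1 pit3 -> P1=[0,1,7,0,2,1](6) P2=[1,8,6,4,4,6](0)
Move 7: P1 pit5 -> P1=[0,1,7,0,2,0](7) P2=[1,8,6,4,4,6](0)
Move 8: P2 pit3 -> P1=[1,1,7,0,2,0](7) P2=[1,8,6,0,5,7](1)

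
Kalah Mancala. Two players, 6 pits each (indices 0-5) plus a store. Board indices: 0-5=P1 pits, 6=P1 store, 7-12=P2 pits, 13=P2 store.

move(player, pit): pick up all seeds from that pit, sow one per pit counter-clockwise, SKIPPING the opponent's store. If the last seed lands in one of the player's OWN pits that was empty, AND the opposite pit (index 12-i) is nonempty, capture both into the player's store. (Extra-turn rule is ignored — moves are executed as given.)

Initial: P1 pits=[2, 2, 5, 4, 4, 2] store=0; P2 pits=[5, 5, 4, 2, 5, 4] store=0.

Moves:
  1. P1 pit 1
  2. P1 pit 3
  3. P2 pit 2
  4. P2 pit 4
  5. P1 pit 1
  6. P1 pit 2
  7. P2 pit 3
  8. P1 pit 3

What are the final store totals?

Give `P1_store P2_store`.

Move 1: P1 pit1 -> P1=[2,0,6,5,4,2](0) P2=[5,5,4,2,5,4](0)
Move 2: P1 pit3 -> P1=[2,0,6,0,5,3](1) P2=[6,6,4,2,5,4](0)
Move 3: P2 pit2 -> P1=[2,0,6,0,5,3](1) P2=[6,6,0,3,6,5](1)
Move 4: P2 pit4 -> P1=[3,1,7,1,5,3](1) P2=[6,6,0,3,0,6](2)
Move 5: P1 pit1 -> P1=[3,0,8,1,5,3](1) P2=[6,6,0,3,0,6](2)
Move 6: P1 pit2 -> P1=[3,0,0,2,6,4](2) P2=[7,7,1,4,0,6](2)
Move 7: P2 pit3 -> P1=[4,0,0,2,6,4](2) P2=[7,7,1,0,1,7](3)
Move 8: P1 pit3 -> P1=[4,0,0,0,7,5](2) P2=[7,7,1,0,1,7](3)

Answer: 2 3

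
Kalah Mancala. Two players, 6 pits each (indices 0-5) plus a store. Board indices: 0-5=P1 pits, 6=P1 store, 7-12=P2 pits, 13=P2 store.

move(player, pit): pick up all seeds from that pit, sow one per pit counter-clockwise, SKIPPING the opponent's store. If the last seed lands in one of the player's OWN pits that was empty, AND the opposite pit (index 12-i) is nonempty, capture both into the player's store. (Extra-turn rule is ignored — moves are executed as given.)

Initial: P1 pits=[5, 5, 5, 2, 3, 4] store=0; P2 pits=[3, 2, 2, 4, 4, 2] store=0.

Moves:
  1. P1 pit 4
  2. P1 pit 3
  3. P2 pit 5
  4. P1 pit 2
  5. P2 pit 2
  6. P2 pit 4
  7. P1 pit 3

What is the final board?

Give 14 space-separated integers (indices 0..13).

Answer: 7 6 1 0 3 7 2 5 2 0 5 0 1 2

Derivation:
Move 1: P1 pit4 -> P1=[5,5,5,2,0,5](1) P2=[4,2,2,4,4,2](0)
Move 2: P1 pit3 -> P1=[5,5,5,0,1,6](1) P2=[4,2,2,4,4,2](0)
Move 3: P2 pit5 -> P1=[6,5,5,0,1,6](1) P2=[4,2,2,4,4,0](1)
Move 4: P1 pit2 -> P1=[6,5,0,1,2,7](2) P2=[5,2,2,4,4,0](1)
Move 5: P2 pit2 -> P1=[6,5,0,1,2,7](2) P2=[5,2,0,5,5,0](1)
Move 6: P2 pit4 -> P1=[7,6,1,1,2,7](2) P2=[5,2,0,5,0,1](2)
Move 7: P1 pit3 -> P1=[7,6,1,0,3,7](2) P2=[5,2,0,5,0,1](2)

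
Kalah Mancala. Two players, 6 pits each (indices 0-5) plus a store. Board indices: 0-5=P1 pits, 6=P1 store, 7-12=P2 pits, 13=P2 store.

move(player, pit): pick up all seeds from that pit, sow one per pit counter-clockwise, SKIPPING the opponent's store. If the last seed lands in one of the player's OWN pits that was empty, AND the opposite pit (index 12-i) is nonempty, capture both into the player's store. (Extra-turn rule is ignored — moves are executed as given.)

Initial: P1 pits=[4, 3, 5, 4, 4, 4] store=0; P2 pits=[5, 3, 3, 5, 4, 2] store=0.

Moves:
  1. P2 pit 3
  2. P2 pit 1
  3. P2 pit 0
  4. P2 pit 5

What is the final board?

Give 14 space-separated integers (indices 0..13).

Answer: 6 5 6 4 4 4 0 0 1 5 2 7 0 2

Derivation:
Move 1: P2 pit3 -> P1=[5,4,5,4,4,4](0) P2=[5,3,3,0,5,3](1)
Move 2: P2 pit1 -> P1=[5,4,5,4,4,4](0) P2=[5,0,4,1,6,3](1)
Move 3: P2 pit0 -> P1=[5,4,5,4,4,4](0) P2=[0,1,5,2,7,4](1)
Move 4: P2 pit5 -> P1=[6,5,6,4,4,4](0) P2=[0,1,5,2,7,0](2)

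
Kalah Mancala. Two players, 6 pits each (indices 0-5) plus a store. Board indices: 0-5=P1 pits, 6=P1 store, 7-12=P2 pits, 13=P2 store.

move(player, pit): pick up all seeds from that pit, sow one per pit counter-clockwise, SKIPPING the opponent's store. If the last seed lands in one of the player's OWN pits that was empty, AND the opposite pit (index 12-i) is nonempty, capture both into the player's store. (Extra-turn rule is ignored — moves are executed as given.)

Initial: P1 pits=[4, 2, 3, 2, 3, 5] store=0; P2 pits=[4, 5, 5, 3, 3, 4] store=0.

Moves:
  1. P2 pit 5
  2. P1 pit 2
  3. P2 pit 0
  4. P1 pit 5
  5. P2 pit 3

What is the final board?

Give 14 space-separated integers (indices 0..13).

Move 1: P2 pit5 -> P1=[5,3,4,2,3,5](0) P2=[4,5,5,3,3,0](1)
Move 2: P1 pit2 -> P1=[5,3,0,3,4,6](1) P2=[4,5,5,3,3,0](1)
Move 3: P2 pit0 -> P1=[5,3,0,3,4,6](1) P2=[0,6,6,4,4,0](1)
Move 4: P1 pit5 -> P1=[5,3,0,3,4,0](2) P2=[1,7,7,5,5,0](1)
Move 5: P2 pit3 -> P1=[6,4,0,3,4,0](2) P2=[1,7,7,0,6,1](2)

Answer: 6 4 0 3 4 0 2 1 7 7 0 6 1 2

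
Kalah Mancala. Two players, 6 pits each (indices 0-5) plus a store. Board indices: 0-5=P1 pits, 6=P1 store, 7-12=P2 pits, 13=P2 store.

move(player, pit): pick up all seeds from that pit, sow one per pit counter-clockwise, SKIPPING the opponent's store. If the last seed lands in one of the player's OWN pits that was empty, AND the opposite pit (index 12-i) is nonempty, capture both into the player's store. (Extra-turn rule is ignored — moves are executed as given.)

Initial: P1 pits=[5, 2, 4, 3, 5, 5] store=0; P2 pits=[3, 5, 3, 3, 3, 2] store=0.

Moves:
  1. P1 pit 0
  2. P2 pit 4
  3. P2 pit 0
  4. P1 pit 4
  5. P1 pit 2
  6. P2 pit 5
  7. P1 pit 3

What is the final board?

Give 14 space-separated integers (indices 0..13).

Move 1: P1 pit0 -> P1=[0,3,5,4,6,6](0) P2=[3,5,3,3,3,2](0)
Move 2: P2 pit4 -> P1=[1,3,5,4,6,6](0) P2=[3,5,3,3,0,3](1)
Move 3: P2 pit0 -> P1=[1,3,5,4,6,6](0) P2=[0,6,4,4,0,3](1)
Move 4: P1 pit4 -> P1=[1,3,5,4,0,7](1) P2=[1,7,5,5,0,3](1)
Move 5: P1 pit2 -> P1=[1,3,0,5,1,8](2) P2=[2,7,5,5,0,3](1)
Move 6: P2 pit5 -> P1=[2,4,0,5,1,8](2) P2=[2,7,5,5,0,0](2)
Move 7: P1 pit3 -> P1=[2,4,0,0,2,9](3) P2=[3,8,5,5,0,0](2)

Answer: 2 4 0 0 2 9 3 3 8 5 5 0 0 2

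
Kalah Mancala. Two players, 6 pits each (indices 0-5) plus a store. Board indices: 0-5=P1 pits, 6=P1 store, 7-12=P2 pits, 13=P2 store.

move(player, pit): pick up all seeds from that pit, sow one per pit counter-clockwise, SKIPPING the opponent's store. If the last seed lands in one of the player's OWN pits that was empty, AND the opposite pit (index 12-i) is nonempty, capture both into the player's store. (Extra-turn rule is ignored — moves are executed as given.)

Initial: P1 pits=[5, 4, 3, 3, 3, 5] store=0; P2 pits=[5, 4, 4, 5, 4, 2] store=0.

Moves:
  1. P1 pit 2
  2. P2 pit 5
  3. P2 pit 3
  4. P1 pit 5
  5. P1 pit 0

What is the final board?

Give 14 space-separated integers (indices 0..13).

Answer: 0 6 1 5 5 1 2 7 5 5 1 6 1 2

Derivation:
Move 1: P1 pit2 -> P1=[5,4,0,4,4,6](0) P2=[5,4,4,5,4,2](0)
Move 2: P2 pit5 -> P1=[6,4,0,4,4,6](0) P2=[5,4,4,5,4,0](1)
Move 3: P2 pit3 -> P1=[7,5,0,4,4,6](0) P2=[5,4,4,0,5,1](2)
Move 4: P1 pit5 -> P1=[7,5,0,4,4,0](1) P2=[6,5,5,1,6,1](2)
Move 5: P1 pit0 -> P1=[0,6,1,5,5,1](2) P2=[7,5,5,1,6,1](2)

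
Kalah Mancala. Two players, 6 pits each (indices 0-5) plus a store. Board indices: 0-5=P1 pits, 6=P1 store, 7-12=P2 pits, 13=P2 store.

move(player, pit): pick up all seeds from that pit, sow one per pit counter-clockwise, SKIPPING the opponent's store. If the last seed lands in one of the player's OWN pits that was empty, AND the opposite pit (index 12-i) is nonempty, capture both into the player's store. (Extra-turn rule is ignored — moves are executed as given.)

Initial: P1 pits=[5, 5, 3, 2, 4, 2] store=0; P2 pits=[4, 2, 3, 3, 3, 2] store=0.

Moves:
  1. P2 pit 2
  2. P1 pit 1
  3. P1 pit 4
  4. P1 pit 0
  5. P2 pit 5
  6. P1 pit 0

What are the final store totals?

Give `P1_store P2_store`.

Answer: 2 1

Derivation:
Move 1: P2 pit2 -> P1=[5,5,3,2,4,2](0) P2=[4,2,0,4,4,3](0)
Move 2: P1 pit1 -> P1=[5,0,4,3,5,3](1) P2=[4,2,0,4,4,3](0)
Move 3: P1 pit4 -> P1=[5,0,4,3,0,4](2) P2=[5,3,1,4,4,3](0)
Move 4: P1 pit0 -> P1=[0,1,5,4,1,5](2) P2=[5,3,1,4,4,3](0)
Move 5: P2 pit5 -> P1=[1,2,5,4,1,5](2) P2=[5,3,1,4,4,0](1)
Move 6: P1 pit0 -> P1=[0,3,5,4,1,5](2) P2=[5,3,1,4,4,0](1)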